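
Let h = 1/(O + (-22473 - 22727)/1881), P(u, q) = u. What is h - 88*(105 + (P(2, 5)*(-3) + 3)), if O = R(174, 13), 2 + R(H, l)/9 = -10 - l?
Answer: -4204584681/468425 ≈ -8976.0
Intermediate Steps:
R(H, l) = -108 - 9*l (R(H, l) = -18 + 9*(-10 - l) = -18 + (-90 - 9*l) = -108 - 9*l)
O = -225 (O = -108 - 9*13 = -108 - 117 = -225)
h = -1881/468425 (h = 1/(-225 + (-22473 - 22727)/1881) = 1/(-225 - 45200*1/1881) = 1/(-225 - 45200/1881) = 1/(-468425/1881) = -1881/468425 ≈ -0.0040156)
h - 88*(105 + (P(2, 5)*(-3) + 3)) = -1881/468425 - 88*(105 + (2*(-3) + 3)) = -1881/468425 - 88*(105 + (-6 + 3)) = -1881/468425 - 88*(105 - 3) = -1881/468425 - 88*102 = -1881/468425 - 8976 = -4204584681/468425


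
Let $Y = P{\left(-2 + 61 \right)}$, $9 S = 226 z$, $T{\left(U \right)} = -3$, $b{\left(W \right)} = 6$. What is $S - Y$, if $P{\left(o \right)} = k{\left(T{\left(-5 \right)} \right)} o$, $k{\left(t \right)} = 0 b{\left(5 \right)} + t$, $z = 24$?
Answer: $\frac{2339}{3} \approx 779.67$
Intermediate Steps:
$k{\left(t \right)} = t$ ($k{\left(t \right)} = 0 \cdot 6 + t = 0 + t = t$)
$P{\left(o \right)} = - 3 o$
$S = \frac{1808}{3}$ ($S = \frac{226 \cdot 24}{9} = \frac{1}{9} \cdot 5424 = \frac{1808}{3} \approx 602.67$)
$Y = -177$ ($Y = - 3 \left(-2 + 61\right) = \left(-3\right) 59 = -177$)
$S - Y = \frac{1808}{3} - -177 = \frac{1808}{3} + 177 = \frac{2339}{3}$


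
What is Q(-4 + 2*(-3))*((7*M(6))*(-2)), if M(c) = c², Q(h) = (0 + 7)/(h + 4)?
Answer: 588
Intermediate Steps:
Q(h) = 7/(4 + h)
Q(-4 + 2*(-3))*((7*M(6))*(-2)) = (7/(4 + (-4 + 2*(-3))))*((7*6²)*(-2)) = (7/(4 + (-4 - 6)))*((7*36)*(-2)) = (7/(4 - 10))*(252*(-2)) = (7/(-6))*(-504) = (7*(-⅙))*(-504) = -7/6*(-504) = 588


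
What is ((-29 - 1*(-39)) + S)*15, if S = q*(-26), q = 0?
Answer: 150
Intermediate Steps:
S = 0 (S = 0*(-26) = 0)
((-29 - 1*(-39)) + S)*15 = ((-29 - 1*(-39)) + 0)*15 = ((-29 + 39) + 0)*15 = (10 + 0)*15 = 10*15 = 150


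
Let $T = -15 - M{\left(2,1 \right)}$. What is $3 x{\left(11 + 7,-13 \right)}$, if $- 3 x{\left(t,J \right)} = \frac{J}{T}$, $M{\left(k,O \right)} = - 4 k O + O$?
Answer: $- \frac{13}{8} \approx -1.625$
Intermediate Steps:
$M{\left(k,O \right)} = O - 4 O k$ ($M{\left(k,O \right)} = - 4 O k + O = O - 4 O k$)
$T = -8$ ($T = -15 - 1 \left(1 - 8\right) = -15 - 1 \left(-7\right) = -15 - -7 = -15 + 7 = -8$)
$x{\left(t,J \right)} = \frac{J}{24}$ ($x{\left(t,J \right)} = - \frac{J \frac{1}{-8}}{3} = - \frac{J \left(- \frac{1}{8}\right)}{3} = - \frac{\left(- \frac{1}{8}\right) J}{3} = \frac{J}{24}$)
$3 x{\left(11 + 7,-13 \right)} = 3 \cdot \frac{1}{24} \left(-13\right) = 3 \left(- \frac{13}{24}\right) = - \frac{13}{8}$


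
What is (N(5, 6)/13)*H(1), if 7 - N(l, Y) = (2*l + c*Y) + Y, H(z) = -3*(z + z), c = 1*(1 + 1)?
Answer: 126/13 ≈ 9.6923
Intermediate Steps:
c = 2 (c = 1*2 = 2)
H(z) = -6*z
N(l, Y) = 7 - 3*Y - 2*l (N(l, Y) = 7 - ((2*l + 2*Y) + Y) = 7 - ((2*Y + 2*l) + Y) = 7 - (2*l + 3*Y) = 7 + (-3*Y - 2*l) = 7 - 3*Y - 2*l)
(N(5, 6)/13)*H(1) = ((7 - 3*6 - 2*5)/13)*(-6*1) = ((7 - 18 - 10)*(1/13))*(-6) = -21*1/13*(-6) = -21/13*(-6) = 126/13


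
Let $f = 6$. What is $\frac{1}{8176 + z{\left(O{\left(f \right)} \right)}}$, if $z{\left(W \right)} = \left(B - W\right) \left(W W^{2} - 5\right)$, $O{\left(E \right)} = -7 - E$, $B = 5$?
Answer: $- \frac{1}{31460} \approx -3.1786 \cdot 10^{-5}$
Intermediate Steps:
$z{\left(W \right)} = \left(-5 + W^{3}\right) \left(5 - W\right)$ ($z{\left(W \right)} = \left(5 - W\right) \left(W W^{2} - 5\right) = \left(5 - W\right) \left(W^{3} - 5\right) = \left(5 - W\right) \left(-5 + W^{3}\right) = \left(-5 + W^{3}\right) \left(5 - W\right)$)
$\frac{1}{8176 + z{\left(O{\left(f \right)} \right)}} = \frac{1}{8176 + \left(-25 - \left(-7 - 6\right)^{4} + 5 \left(-7 - 6\right) + 5 \left(-7 - 6\right)^{3}\right)} = \frac{1}{8176 + \left(-25 - \left(-13\right)^{4} + 5 \left(-13\right) + 5 \left(-13\right)^{3}\right)} = \frac{1}{8176 - 39636} = \frac{1}{-31460} = - \frac{1}{31460}$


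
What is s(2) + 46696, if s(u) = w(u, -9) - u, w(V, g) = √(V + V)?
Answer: 46696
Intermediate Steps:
w(V, g) = √2*√V (w(V, g) = √(2*V) = √2*√V)
s(u) = -u + √2*√u (s(u) = √2*√u - u = -u + √2*√u)
s(2) + 46696 = (-1*2 + √2*√2) + 46696 = (-2 + 2) + 46696 = 0 + 46696 = 46696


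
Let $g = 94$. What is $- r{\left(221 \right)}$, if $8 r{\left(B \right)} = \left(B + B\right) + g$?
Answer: $-67$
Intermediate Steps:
$r{\left(B \right)} = \frac{47}{4} + \frac{B}{4}$ ($r{\left(B \right)} = \frac{\left(B + B\right) + 94}{8} = \frac{2 B + 94}{8} = \frac{94 + 2 B}{8} = \frac{47}{4} + \frac{B}{4}$)
$- r{\left(221 \right)} = - (\frac{47}{4} + \frac{1}{4} \cdot 221) = - (\frac{47}{4} + \frac{221}{4}) = \left(-1\right) 67 = -67$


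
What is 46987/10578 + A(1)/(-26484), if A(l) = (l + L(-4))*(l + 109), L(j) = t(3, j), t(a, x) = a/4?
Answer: 138040827/31127528 ≈ 4.4347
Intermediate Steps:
t(a, x) = a/4 (t(a, x) = a*(1/4) = a/4)
L(j) = 3/4 (L(j) = (1/4)*3 = 3/4)
A(l) = (109 + l)*(3/4 + l) (A(l) = (l + 3/4)*(l + 109) = (3/4 + l)*(109 + l) = (109 + l)*(3/4 + l))
46987/10578 + A(1)/(-26484) = 46987/10578 + (327/4 + 1**2 + (439/4)*1)/(-26484) = 46987*(1/10578) + (327/4 + 1 + 439/4)*(-1/26484) = 46987/10578 + (385/2)*(-1/26484) = 46987/10578 - 385/52968 = 138040827/31127528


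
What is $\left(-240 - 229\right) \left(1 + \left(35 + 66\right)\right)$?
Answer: $-47838$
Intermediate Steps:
$\left(-240 - 229\right) \left(1 + \left(35 + 66\right)\right) = - 469 \left(1 + 101\right) = \left(-469\right) 102 = -47838$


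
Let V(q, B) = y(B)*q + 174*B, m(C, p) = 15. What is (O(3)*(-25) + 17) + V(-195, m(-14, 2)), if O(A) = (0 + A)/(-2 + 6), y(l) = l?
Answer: -1267/4 ≈ -316.75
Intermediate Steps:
O(A) = A/4
V(q, B) = 174*B + B*q (V(q, B) = B*q + 174*B = 174*B + B*q)
(O(3)*(-25) + 17) + V(-195, m(-14, 2)) = (((¼)*3)*(-25) + 17) + 15*(174 - 195) = ((¾)*(-25) + 17) + 15*(-21) = (-75/4 + 17) - 315 = -7/4 - 315 = -1267/4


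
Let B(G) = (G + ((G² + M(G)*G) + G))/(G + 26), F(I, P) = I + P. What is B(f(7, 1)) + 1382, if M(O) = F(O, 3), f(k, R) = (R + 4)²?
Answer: 71857/51 ≈ 1409.0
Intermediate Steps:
f(k, R) = (4 + R)²
M(O) = 3 + O (M(O) = O + 3 = 3 + O)
B(G) = (G² + 2*G + G*(3 + G))/(26 + G) (B(G) = (G + ((G² + (3 + G)*G) + G))/(G + 26) = (G + ((G² + G*(3 + G)) + G))/(26 + G) = (G + (G + G² + G*(3 + G)))/(26 + G) = (G² + 2*G + G*(3 + G))/(26 + G))
B(f(7, 1)) + 1382 = (4 + 1)²*(5 + 2*(4 + 1)²)/(26 + (4 + 1)²) + 1382 = 5²*(5 + 2*5²)/(26 + 5²) + 1382 = 25*(5 + 2*25)/(26 + 25) + 1382 = 25*(5 + 50)/51 + 1382 = 25*(1/51)*55 + 1382 = 1375/51 + 1382 = 71857/51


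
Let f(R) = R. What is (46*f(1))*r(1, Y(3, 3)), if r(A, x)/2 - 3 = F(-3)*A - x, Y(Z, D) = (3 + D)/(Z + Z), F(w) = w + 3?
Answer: 184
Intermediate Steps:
F(w) = 3 + w
Y(Z, D) = (3 + D)/(2*Z) (Y(Z, D) = (3 + D)/((2*Z)) = (3 + D)*(1/(2*Z)) = (3 + D)/(2*Z))
r(A, x) = 6 - 2*x (r(A, x) = 6 + 2*((3 - 3)*A - x) = 6 + 2*(0*A - x) = 6 + 2*(0 - x) = 6 + 2*(-x) = 6 - 2*x)
(46*f(1))*r(1, Y(3, 3)) = (46*1)*(6 - (3 + 3)/3) = 46*(6 - 6/3) = 46*(6 - 2*1) = 46*(6 - 2) = 46*4 = 184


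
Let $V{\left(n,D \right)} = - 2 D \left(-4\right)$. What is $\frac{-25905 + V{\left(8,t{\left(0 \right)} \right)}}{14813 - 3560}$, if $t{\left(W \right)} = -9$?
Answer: $- \frac{8659}{3751} \approx -2.3085$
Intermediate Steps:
$V{\left(n,D \right)} = 8 D$
$\frac{-25905 + V{\left(8,t{\left(0 \right)} \right)}}{14813 - 3560} = \frac{-25905 + 8 \left(-9\right)}{14813 - 3560} = \frac{-25905 - 72}{11253} = \left(-25977\right) \frac{1}{11253} = - \frac{8659}{3751}$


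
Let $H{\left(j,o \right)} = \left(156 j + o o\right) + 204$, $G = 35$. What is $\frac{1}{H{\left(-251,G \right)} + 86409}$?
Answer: $\frac{1}{48682} \approx 2.0541 \cdot 10^{-5}$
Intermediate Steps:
$H{\left(j,o \right)} = 204 + o^{2} + 156 j$ ($H{\left(j,o \right)} = \left(156 j + o^{2}\right) + 204 = \left(o^{2} + 156 j\right) + 204 = 204 + o^{2} + 156 j$)
$\frac{1}{H{\left(-251,G \right)} + 86409} = \frac{1}{\left(204 + 35^{2} + 156 \left(-251\right)\right) + 86409} = \frac{1}{\left(204 + 1225 - 39156\right) + 86409} = \frac{1}{-37727 + 86409} = \frac{1}{48682}$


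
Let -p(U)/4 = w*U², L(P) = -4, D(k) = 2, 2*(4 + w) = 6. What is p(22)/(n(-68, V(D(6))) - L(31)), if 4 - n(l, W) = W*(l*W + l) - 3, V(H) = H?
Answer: 1936/419 ≈ 4.6205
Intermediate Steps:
w = -1 (w = -4 + (½)*6 = -4 + 3 = -1)
p(U) = 4*U² (p(U) = -(-4)*U² = 4*U²)
n(l, W) = 7 - W*(l + W*l) (n(l, W) = 4 - (W*(l*W + l) - 3) = 4 - (W*(W*l + l) - 3) = 4 - (W*(l + W*l) - 3) = 4 - (-3 + W*(l + W*l)) = 4 + (3 - W*(l + W*l)) = 7 - W*(l + W*l))
p(22)/(n(-68, V(D(6))) - L(31)) = (4*22²)/((7 - 1*2*(-68) - 1*(-68)*2²) - 1*(-4)) = (4*484)/((7 + 136 - 1*(-68)*4) + 4) = 1936/((7 + 136 + 272) + 4) = 1936/(415 + 4) = 1936/419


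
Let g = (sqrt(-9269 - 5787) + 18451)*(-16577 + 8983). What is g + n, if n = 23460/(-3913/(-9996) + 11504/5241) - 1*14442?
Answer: -904135696481912/6452477 - 30376*I*sqrt(941) ≈ -1.4012e+8 - 9.3181e+5*I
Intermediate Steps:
g = -140116894 - 30376*I*sqrt(941) (g = (sqrt(-15056) + 18451)*(-7594) = (4*I*sqrt(941) + 18451)*(-7594) = (18451 + 4*I*sqrt(941))*(-7594) = -140116894 - 30376*I*sqrt(941) ≈ -1.4012e+8 - 9.3181e+5*I)
n = -34660635474/6452477 (n = 23460/(-3913*(-1/9996) + 11504*(1/5241)) - 14442 = 23460/(559/1428 + 11504/5241) - 14442 = 23460/(6452477/2494716) - 14442 = 23460*(2494716/6452477) - 14442 = 58526037360/6452477 - 14442 = -34660635474/6452477 ≈ -5371.7)
g + n = (-140116894 - 30376*I*sqrt(941)) - 34660635474/6452477 = -904135696481912/6452477 - 30376*I*sqrt(941)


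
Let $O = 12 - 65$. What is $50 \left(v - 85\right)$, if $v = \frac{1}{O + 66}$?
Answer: $- \frac{55200}{13} \approx -4246.2$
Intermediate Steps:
$O = -53$ ($O = 12 - 65 = -53$)
$v = \frac{1}{13}$ ($v = \frac{1}{-53 + 66} = \frac{1}{13} \approx 0.076923$)
$50 \left(v - 85\right) = 50 \left(\frac{1}{13} - 85\right) = 50 \left(- \frac{1104}{13}\right) = - \frac{55200}{13}$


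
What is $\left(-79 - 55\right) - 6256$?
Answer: $-6390$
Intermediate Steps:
$\left(-79 - 55\right) - 6256 = -134 - 6256 = -6390$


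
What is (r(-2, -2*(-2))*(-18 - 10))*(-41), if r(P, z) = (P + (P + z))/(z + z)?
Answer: 0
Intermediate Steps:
r(P, z) = (z + 2*P)/(2*z) (r(P, z) = (z + 2*P)/((2*z)) = (z + 2*P)*(1/(2*z)) = (z + 2*P)/(2*z))
(r(-2, -2*(-2))*(-18 - 10))*(-41) = (((-2 + (-2*(-2))/2)/((-2*(-2))))*(-18 - 10))*(-41) = (((-2 + (½)*4)/4)*(-28))*(-41) = (((-2 + 2)/4)*(-28))*(-41) = (((¼)*0)*(-28))*(-41) = (0*(-28))*(-41) = 0*(-41) = 0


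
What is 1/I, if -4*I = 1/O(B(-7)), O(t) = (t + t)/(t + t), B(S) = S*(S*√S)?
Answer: -4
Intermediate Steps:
B(S) = S^(5/2) (B(S) = S*S^(3/2) = S^(5/2))
O(t) = 1 (O(t) = (2*t)/((2*t)) = (2*t)*(1/(2*t)) = 1)
I = -¼ (I = -¼/1 = -¼*1 = -¼ ≈ -0.25000)
1/I = 1/(-¼) = -4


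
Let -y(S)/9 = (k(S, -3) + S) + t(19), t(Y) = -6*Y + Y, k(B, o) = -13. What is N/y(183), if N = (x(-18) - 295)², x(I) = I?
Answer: -97969/675 ≈ -145.14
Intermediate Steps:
t(Y) = -5*Y
y(S) = 972 - 9*S (y(S) = -9*((-13 + S) - 5*19) = -9*((-13 + S) - 95) = -9*(-108 + S) = 972 - 9*S)
N = 97969 (N = (-18 - 295)² = (-313)² = 97969)
N/y(183) = 97969/(972 - 9*183) = 97969/(972 - 1647) = 97969/(-675) = 97969*(-1/675) = -97969/675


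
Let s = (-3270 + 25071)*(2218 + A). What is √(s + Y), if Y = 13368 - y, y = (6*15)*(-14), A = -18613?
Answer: I*√357412767 ≈ 18905.0*I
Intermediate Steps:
y = -1260 (y = 90*(-14) = -1260)
s = -357427395 (s = (-3270 + 25071)*(2218 - 18613) = 21801*(-16395) = -357427395)
Y = 14628 (Y = 13368 - 1*(-1260) = 13368 + 1260 = 14628)
√(s + Y) = √(-357427395 + 14628) = √(-357412767) = I*√357412767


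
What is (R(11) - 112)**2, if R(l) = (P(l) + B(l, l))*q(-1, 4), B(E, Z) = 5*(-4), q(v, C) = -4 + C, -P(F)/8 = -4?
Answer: 12544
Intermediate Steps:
P(F) = 32 (P(F) = -8*(-4) = 32)
B(E, Z) = -20
R(l) = 0 (R(l) = (32 - 20)*(-4 + 4) = 12*0 = 0)
(R(11) - 112)**2 = (0 - 112)**2 = (-112)**2 = 12544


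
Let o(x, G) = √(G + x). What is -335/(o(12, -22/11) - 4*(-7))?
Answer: -4690/387 + 335*√10/774 ≈ -10.750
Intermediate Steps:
-335/(o(12, -22/11) - 4*(-7)) = -335/(√(-22/11 + 12) - 4*(-7)) = -335/(√(-22*1/11 + 12) + 28) = -335/(√(-2 + 12) + 28) = -335/(√10 + 28) = -335/(28 + √10)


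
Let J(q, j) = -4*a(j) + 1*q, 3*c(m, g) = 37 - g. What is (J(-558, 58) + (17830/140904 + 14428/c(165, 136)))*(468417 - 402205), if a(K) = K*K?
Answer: -185380137362335/193743 ≈ -9.5683e+8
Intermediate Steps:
c(m, g) = 37/3 - g/3 (c(m, g) = (37 - g)/3 = 37/3 - g/3)
a(K) = K²
J(q, j) = q - 4*j² (J(q, j) = -4*j² + 1*q = -4*j² + q = q - 4*j²)
(J(-558, 58) + (17830/140904 + 14428/c(165, 136)))*(468417 - 402205) = ((-558 - 4*58²) + (17830/140904 + 14428/(37/3 - ⅓*136)))*(468417 - 402205) = ((-558 - 4*3364) + (17830*(1/140904) + 14428/(37/3 - 136/3)))*66212 = ((-558 - 13456) + (8915/70452 + 14428/(-33)))*66212 = (-14014 + (8915/70452 + 14428*(-1/33)))*66212 = (-14014 + (8915/70452 - 14428/33))*66212 = (-14014 - 338729087/774972)*66212 = -11199186695/774972*66212 = -185380137362335/193743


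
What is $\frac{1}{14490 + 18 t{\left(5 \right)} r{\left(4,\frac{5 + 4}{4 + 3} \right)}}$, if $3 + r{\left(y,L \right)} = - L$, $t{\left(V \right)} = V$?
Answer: $\frac{7}{98730} \approx 7.09 \cdot 10^{-5}$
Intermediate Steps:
$r{\left(y,L \right)} = -3 - L$
$\frac{1}{14490 + 18 t{\left(5 \right)} r{\left(4,\frac{5 + 4}{4 + 3} \right)}} = \frac{1}{14490 + 18 \cdot 5 \left(-3 - \frac{5 + 4}{4 + 3}\right)} = \frac{1}{14490 + 90 \left(-3 - \frac{9}{7}\right)} = \frac{1}{14490 + 90 \left(- \frac{30}{7}\right)} = \frac{1}{14490 - \frac{2700}{7}} = \frac{1}{\frac{98730}{7}} = \frac{7}{98730}$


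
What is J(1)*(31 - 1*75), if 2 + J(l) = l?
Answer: 44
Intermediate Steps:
J(l) = -2 + l
J(1)*(31 - 1*75) = (-2 + 1)*(31 - 1*75) = -(31 - 75) = -1*(-44) = 44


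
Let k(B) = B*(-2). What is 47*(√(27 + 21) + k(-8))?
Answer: 752 + 188*√3 ≈ 1077.6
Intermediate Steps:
k(B) = -2*B
47*(√(27 + 21) + k(-8)) = 47*(√(27 + 21) - 2*(-8)) = 47*(√48 + 16) = 47*(4*√3 + 16) = 47*(16 + 4*√3) = 752 + 188*√3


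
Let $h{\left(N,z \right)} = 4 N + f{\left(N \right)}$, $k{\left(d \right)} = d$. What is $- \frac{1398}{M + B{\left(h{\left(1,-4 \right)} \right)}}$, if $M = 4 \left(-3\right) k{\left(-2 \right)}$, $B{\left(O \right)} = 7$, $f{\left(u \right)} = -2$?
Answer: $- \frac{1398}{31} \approx -45.097$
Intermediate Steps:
$h{\left(N,z \right)} = -2 + 4 N$ ($h{\left(N,z \right)} = 4 N - 2 = -2 + 4 N$)
$M = 24$ ($M = 4 \left(-3\right) \left(-2\right) = \left(-12\right) \left(-2\right) = 24$)
$- \frac{1398}{M + B{\left(h{\left(1,-4 \right)} \right)}} = - \frac{1398}{24 + 7} = - \frac{1398}{31}$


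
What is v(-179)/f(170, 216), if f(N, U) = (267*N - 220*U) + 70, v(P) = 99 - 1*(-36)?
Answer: -27/412 ≈ -0.065534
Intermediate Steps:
v(P) = 135 (v(P) = 99 + 36 = 135)
f(N, U) = 70 - 220*U + 267*N (f(N, U) = (-220*U + 267*N) + 70 = 70 - 220*U + 267*N)
v(-179)/f(170, 216) = 135/(70 - 220*216 + 267*170) = 135/(70 - 47520 + 45390) = 135/(-2060) = 135*(-1/2060) = -27/412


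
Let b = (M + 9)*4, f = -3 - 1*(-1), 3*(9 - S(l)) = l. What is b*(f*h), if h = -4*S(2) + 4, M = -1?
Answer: 5632/3 ≈ 1877.3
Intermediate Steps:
S(l) = 9 - l/3
f = -2 (f = -3 + 1 = -2)
b = 32 (b = (-1 + 9)*4 = 8*4 = 32)
h = -88/3 (h = -4*(9 - ⅓*2) + 4 = -4*(9 - ⅔) + 4 = -4*25/3 + 4 = -100/3 + 4 = -88/3 ≈ -29.333)
b*(f*h) = 32*(-2*(-88/3)) = 32*(176/3) = 5632/3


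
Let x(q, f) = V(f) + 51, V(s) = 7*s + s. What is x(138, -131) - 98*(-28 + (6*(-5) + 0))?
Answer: 4687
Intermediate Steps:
V(s) = 8*s
x(q, f) = 51 + 8*f (x(q, f) = 8*f + 51 = 51 + 8*f)
x(138, -131) - 98*(-28 + (6*(-5) + 0)) = (51 + 8*(-131)) - 98*(-28 + (6*(-5) + 0)) = (51 - 1048) - 98*(-28 + (-30 + 0)) = -997 - 98*(-28 - 30) = -997 - 98*(-58) = -997 + 5684 = 4687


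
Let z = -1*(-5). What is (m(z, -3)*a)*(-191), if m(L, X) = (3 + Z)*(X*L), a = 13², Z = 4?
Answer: 3389295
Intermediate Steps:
a = 169
z = 5
m(L, X) = 7*L*X (m(L, X) = (3 + 4)*(X*L) = 7*(L*X) = 7*L*X)
(m(z, -3)*a)*(-191) = ((7*5*(-3))*169)*(-191) = -105*169*(-191) = -17745*(-191) = 3389295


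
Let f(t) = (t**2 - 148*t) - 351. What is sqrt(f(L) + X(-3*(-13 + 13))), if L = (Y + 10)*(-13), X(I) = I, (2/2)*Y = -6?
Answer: sqrt(10049) ≈ 100.24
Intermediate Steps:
Y = -6
L = -52 (L = (-6 + 10)*(-13) = 4*(-13) = -52)
f(t) = -351 + t**2 - 148*t
sqrt(f(L) + X(-3*(-13 + 13))) = sqrt((-351 + (-52)**2 - 148*(-52)) - 3*(-13 + 13)) = sqrt((-351 + 2704 + 7696) - 3*0) = sqrt(10049 + 0) = sqrt(10049)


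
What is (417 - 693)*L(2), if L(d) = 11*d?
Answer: -6072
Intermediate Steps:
(417 - 693)*L(2) = (417 - 693)*(11*2) = -276*22 = -6072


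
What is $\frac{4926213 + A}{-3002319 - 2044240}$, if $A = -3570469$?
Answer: $- \frac{1355744}{5046559} \approx -0.26865$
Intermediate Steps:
$\frac{4926213 + A}{-3002319 - 2044240} = \frac{4926213 - 3570469}{-3002319 - 2044240} = \frac{1355744}{-5046559} = 1355744 \left(- \frac{1}{5046559}\right) = - \frac{1355744}{5046559}$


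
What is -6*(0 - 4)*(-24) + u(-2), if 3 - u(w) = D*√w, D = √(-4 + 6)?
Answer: -573 - 2*I ≈ -573.0 - 2.0*I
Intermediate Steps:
D = √2 ≈ 1.4142
u(w) = 3 - √2*√w
-6*(0 - 4)*(-24) + u(-2) = -6*(0 - 4)*(-24) + (3 - √2*√(-2)) = -6*(-4)*(-24) + (3 - √2*I*√2) = 24*(-24) + (3 - 2*I) = -576 + (3 - 2*I) = -573 - 2*I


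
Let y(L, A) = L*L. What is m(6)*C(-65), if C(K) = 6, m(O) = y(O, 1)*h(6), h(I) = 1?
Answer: 216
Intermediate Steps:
y(L, A) = L**2
m(O) = O**2 (m(O) = O**2*1 = O**2)
m(6)*C(-65) = 6**2*6 = 36*6 = 216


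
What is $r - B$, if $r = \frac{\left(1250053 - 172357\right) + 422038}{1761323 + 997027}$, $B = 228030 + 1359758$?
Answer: $- \frac{2189836765033}{1379175} \approx -1.5878 \cdot 10^{6}$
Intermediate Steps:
$B = 1587788$
$r = \frac{749867}{1379175}$ ($r = \frac{\left(1250053 - 172357\right) + 422038}{2758350} = \left(1077696 + 422038\right) \frac{1}{2758350} = 1499734 \cdot \frac{1}{2758350} = \frac{749867}{1379175} \approx 0.54371$)
$r - B = \frac{749867}{1379175} - 1587788 = - \frac{2189836765033}{1379175}$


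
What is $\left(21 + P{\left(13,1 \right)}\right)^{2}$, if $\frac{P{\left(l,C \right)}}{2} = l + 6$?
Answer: $3481$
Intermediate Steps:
$P{\left(l,C \right)} = 12 + 2 l$ ($P{\left(l,C \right)} = 2 \left(l + 6\right) = 2 \left(6 + l\right) = 12 + 2 l$)
$\left(21 + P{\left(13,1 \right)}\right)^{2} = \left(21 + \left(12 + 2 \cdot 13\right)\right)^{2} = \left(21 + \left(12 + 26\right)\right)^{2} = \left(21 + 38\right)^{2} = 59^{2} = 3481$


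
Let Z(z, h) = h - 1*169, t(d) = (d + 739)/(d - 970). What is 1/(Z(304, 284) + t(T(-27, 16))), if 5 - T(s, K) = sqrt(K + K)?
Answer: 106369203/12150442769 - 6836*sqrt(2)/12150442769 ≈ 0.0087536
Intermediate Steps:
T(s, K) = 5 - sqrt(2)*sqrt(K) (T(s, K) = 5 - sqrt(K + K) = 5 - sqrt(2*K) = 5 - sqrt(2)*sqrt(K))
t(d) = (739 + d)/(-970 + d)
Z(z, h) = -169 + h (Z(z, h) = h - 169 = -169 + h)
1/(Z(304, 284) + t(T(-27, 16))) = 1/((-169 + 284) + (739 + (5 - sqrt(2)*sqrt(16)))/(-970 + (5 - sqrt(2)*sqrt(16)))) = 1/(115 + (739 + (5 - 1*sqrt(2)*4))/(-970 + (5 - 1*sqrt(2)*4))) = 1/(115 + (739 + (5 - 4*sqrt(2)))/(-970 + (5 - 4*sqrt(2)))) = 1/(115 + (744 - 4*sqrt(2))/(-965 - 4*sqrt(2)))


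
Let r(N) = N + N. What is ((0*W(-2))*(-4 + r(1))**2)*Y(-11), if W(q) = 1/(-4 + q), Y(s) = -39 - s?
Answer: 0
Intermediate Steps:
r(N) = 2*N
((0*W(-2))*(-4 + r(1))**2)*Y(-11) = ((0/(-4 - 2))*(-4 + 2*1)**2)*(-39 - 1*(-11)) = ((0/(-6))*(-4 + 2)**2)*(-39 + 11) = ((0*(-1/6))*(-2)**2)*(-28) = (0*4)*(-28) = 0*(-28) = 0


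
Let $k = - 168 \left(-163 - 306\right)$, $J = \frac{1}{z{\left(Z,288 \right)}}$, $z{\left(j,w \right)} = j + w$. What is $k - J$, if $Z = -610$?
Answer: $\frac{25371025}{322} \approx 78792.0$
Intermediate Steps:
$J = - \frac{1}{322}$ ($J = \frac{1}{-610 + 288} = \frac{1}{-322} = - \frac{1}{322} \approx -0.0031056$)
$k = 78792$ ($k = \left(-168\right) \left(-469\right) = 78792$)
$k - J = 78792 - - \frac{1}{322} = 78792 + \frac{1}{322} = \frac{25371025}{322}$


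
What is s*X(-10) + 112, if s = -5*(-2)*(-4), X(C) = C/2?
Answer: 312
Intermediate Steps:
X(C) = C/2 (X(C) = C*(½) = C/2)
s = -40 (s = 10*(-4) = -40)
s*X(-10) + 112 = -20*(-10) + 112 = -40*(-5) + 112 = 200 + 112 = 312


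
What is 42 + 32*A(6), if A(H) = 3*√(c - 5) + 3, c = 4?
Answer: 138 + 96*I ≈ 138.0 + 96.0*I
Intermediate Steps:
A(H) = 3 + 3*I (A(H) = 3*√(4 - 5) + 3 = 3*√(-1) + 3 = 3*I + 3 = 3 + 3*I)
42 + 32*A(6) = 42 + 32*(3 + 3*I) = 42 + (96 + 96*I) = 138 + 96*I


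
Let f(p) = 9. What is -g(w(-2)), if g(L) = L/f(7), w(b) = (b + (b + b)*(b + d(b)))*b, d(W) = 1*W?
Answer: 28/9 ≈ 3.1111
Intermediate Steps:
d(W) = W
w(b) = b*(b + 4*b²) (w(b) = (b + (b + b)*(b + b))*b = (b + (2*b)*(2*b))*b = (b + 4*b²)*b = b*(b + 4*b²))
g(L) = L/9
-g(w(-2)) = -(-2)²*(1 + 4*(-2))/9 = -4*(1 - 8)/9 = -4*(-7)/9 = -(-28)/9 = -1*(-28/9) = 28/9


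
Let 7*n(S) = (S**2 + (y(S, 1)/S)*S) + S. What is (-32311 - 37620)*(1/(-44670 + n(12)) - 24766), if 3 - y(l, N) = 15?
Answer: 541301901527233/312546 ≈ 1.7319e+9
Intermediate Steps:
y(l, N) = -12 (y(l, N) = 3 - 1*15 = 3 - 15 = -12)
n(S) = -12/7 + S/7 + S**2/7 (n(S) = ((S**2 + (-12/S)*S) + S)/7 = ((S**2 - 12) + S)/7 = ((-12 + S**2) + S)/7 = (-12 + S + S**2)/7 = -12/7 + S/7 + S**2/7)
(-32311 - 37620)*(1/(-44670 + n(12)) - 24766) = (-32311 - 37620)*(1/(-44670 + (-12/7 + (1/7)*12 + (1/7)*12**2)) - 24766) = -69931*(1/(-44670 + (-12/7 + 12/7 + (1/7)*144)) - 24766) = -69931*(1/(-44670 + (-12/7 + 12/7 + 144/7)) - 24766) = -69931*(1/(-44670 + 144/7) - 24766) = -69931*(1/(-312546/7) - 24766) = -69931*(-7/312546 - 24766) = -69931*(-7740514243/312546) = 541301901527233/312546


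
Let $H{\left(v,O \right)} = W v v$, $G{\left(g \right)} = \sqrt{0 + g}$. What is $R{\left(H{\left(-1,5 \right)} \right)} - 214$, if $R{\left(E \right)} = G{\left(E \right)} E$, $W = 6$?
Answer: $-214 + 6 \sqrt{6} \approx -199.3$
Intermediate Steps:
$G{\left(g \right)} = \sqrt{g}$
$H{\left(v,O \right)} = 6 v^{2}$ ($H{\left(v,O \right)} = 6 v v = 6 v^{2}$)
$R{\left(E \right)} = E^{\frac{3}{2}}$ ($R{\left(E \right)} = \sqrt{E} E = E^{\frac{3}{2}}$)
$R{\left(H{\left(-1,5 \right)} \right)} - 214 = \left(6 \left(-1\right)^{2}\right)^{\frac{3}{2}} - 214 = \left(6 \cdot 1\right)^{\frac{3}{2}} - 214 = 6^{\frac{3}{2}} - 214 = 6 \sqrt{6} - 214 = -214 + 6 \sqrt{6}$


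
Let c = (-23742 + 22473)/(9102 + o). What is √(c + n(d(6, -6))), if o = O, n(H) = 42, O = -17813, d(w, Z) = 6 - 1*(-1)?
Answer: √3198078141/8711 ≈ 6.4920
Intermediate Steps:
d(w, Z) = 7 (d(w, Z) = 6 + 1 = 7)
o = -17813
c = 1269/8711 (c = (-23742 + 22473)/(9102 - 17813) = -1269/(-8711) = -1269*(-1/8711) = 1269/8711 ≈ 0.14568)
√(c + n(d(6, -6))) = √(1269/8711 + 42) = √(367131/8711) = √3198078141/8711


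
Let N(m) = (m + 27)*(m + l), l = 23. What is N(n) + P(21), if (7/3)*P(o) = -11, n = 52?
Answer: 41442/7 ≈ 5920.3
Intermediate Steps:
P(o) = -33/7 (P(o) = (3/7)*(-11) = -33/7)
N(m) = (23 + m)*(27 + m) (N(m) = (m + 27)*(m + 23) = (27 + m)*(23 + m) = (23 + m)*(27 + m))
N(n) + P(21) = (621 + 52² + 50*52) - 33/7 = (621 + 2704 + 2600) - 33/7 = 5925 - 33/7 = 41442/7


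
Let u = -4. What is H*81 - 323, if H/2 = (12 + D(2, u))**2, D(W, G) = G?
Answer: 10045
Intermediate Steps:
H = 128 (H = 2*(12 - 4)**2 = 2*8**2 = 2*64 = 128)
H*81 - 323 = 128*81 - 323 = 10368 - 323 = 10045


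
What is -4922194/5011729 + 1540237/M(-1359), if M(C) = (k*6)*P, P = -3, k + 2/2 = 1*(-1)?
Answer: 7719073240789/180422244 ≈ 42783.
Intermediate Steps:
k = -2 (k = -1 + 1*(-1) = -1 - 1 = -2)
M(C) = 36 (M(C) = -2*6*(-3) = -12*(-3) = 36)
-4922194/5011729 + 1540237/M(-1359) = -4922194/5011729 + 1540237/36 = 7719073240789/180422244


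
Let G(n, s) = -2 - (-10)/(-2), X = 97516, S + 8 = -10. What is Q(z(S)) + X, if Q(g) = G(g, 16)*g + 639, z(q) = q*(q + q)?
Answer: 93619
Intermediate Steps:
S = -18 (S = -8 - 10 = -18)
G(n, s) = -7 (G(n, s) = -2 - (-10)*(-1)/2 = -2 - 1*5 = -2 - 5 = -7)
z(q) = 2*q² (z(q) = q*(2*q) = 2*q²)
Q(g) = 639 - 7*g (Q(g) = -7*g + 639 = 639 - 7*g)
Q(z(S)) + X = (639 - 14*(-18)²) + 97516 = (639 - 14*324) + 97516 = (639 - 7*648) + 97516 = (639 - 4536) + 97516 = -3897 + 97516 = 93619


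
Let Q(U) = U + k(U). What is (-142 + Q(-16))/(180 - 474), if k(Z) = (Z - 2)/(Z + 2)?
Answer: 1097/2058 ≈ 0.53304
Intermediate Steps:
k(Z) = (-2 + Z)/(2 + Z)
Q(U) = U + (-2 + U)/(2 + U)
(-142 + Q(-16))/(180 - 474) = (-142 + (-2 - 16 - 16*(2 - 16))/(2 - 16))/(180 - 474) = (-142 + (-2 - 16 - 16*(-14))/(-14))/(-294) = (-142 - (-2 - 16 + 224)/14)*(-1/294) = (-142 - 1/14*206)*(-1/294) = (-142 - 103/7)*(-1/294) = -1097/7*(-1/294) = 1097/2058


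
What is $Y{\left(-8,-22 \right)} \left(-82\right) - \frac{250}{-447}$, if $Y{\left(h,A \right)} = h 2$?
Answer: $\frac{586714}{447} \approx 1312.6$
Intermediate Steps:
$Y{\left(h,A \right)} = 2 h$
$Y{\left(-8,-22 \right)} \left(-82\right) - \frac{250}{-447} = 2 \left(-8\right) \left(-82\right) - \frac{250}{-447} = \left(-16\right) \left(-82\right) - - \frac{250}{447} = 1312 + \frac{250}{447} = \frac{586714}{447}$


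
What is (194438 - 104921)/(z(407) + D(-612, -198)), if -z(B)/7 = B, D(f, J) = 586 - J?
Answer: -89517/2065 ≈ -43.350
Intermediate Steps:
z(B) = -7*B
(194438 - 104921)/(z(407) + D(-612, -198)) = (194438 - 104921)/(-7*407 + (586 - 1*(-198))) = 89517/(-2849 + (586 + 198)) = 89517/(-2849 + 784) = 89517/(-2065) = 89517*(-1/2065) = -89517/2065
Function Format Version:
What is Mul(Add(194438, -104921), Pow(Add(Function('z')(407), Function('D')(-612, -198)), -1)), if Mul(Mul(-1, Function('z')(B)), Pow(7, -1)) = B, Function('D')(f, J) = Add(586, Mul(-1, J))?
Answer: Rational(-89517, 2065) ≈ -43.350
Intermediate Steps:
Function('z')(B) = Mul(-7, B)
Mul(Add(194438, -104921), Pow(Add(Function('z')(407), Function('D')(-612, -198)), -1)) = Mul(Add(194438, -104921), Pow(Add(Mul(-7, 407), Add(586, Mul(-1, -198))), -1)) = Mul(89517, Pow(Add(-2849, Add(586, 198)), -1)) = Mul(89517, Pow(Add(-2849, 784), -1)) = Mul(89517, Pow(-2065, -1)) = Mul(89517, Rational(-1, 2065)) = Rational(-89517, 2065)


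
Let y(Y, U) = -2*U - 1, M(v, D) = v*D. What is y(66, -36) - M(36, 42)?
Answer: -1441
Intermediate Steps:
M(v, D) = D*v
y(Y, U) = -1 - 2*U
y(66, -36) - M(36, 42) = (-1 - 2*(-36)) - 42*36 = (-1 + 72) - 1*1512 = 71 - 1512 = -1441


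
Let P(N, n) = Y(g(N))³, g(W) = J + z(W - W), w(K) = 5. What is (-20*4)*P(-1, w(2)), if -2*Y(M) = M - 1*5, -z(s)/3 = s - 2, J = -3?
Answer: -80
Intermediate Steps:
z(s) = 6 - 3*s (z(s) = -3*(s - 2) = -3*(-2 + s) = 6 - 3*s)
g(W) = 3 (g(W) = -3 + (6 - 3*(W - W)) = -3 + (6 - 3*0) = -3 + (6 + 0) = -3 + 6 = 3)
Y(M) = 5/2 - M/2 (Y(M) = -(M - 1*5)/2 = -(M - 5)/2 = -(-5 + M)/2 = 5/2 - M/2)
P(N, n) = 1 (P(N, n) = (5/2 - ½*3)³ = (5/2 - 3/2)³ = 1³ = 1)
(-20*4)*P(-1, w(2)) = -20*4*1 = -80*1 = -80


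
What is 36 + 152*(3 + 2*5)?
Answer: 2012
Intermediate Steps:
36 + 152*(3 + 2*5) = 36 + 152*(3 + 10) = 36 + 152*13 = 36 + 1976 = 2012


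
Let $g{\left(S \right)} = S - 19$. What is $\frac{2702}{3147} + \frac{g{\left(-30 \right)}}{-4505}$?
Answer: $\frac{12326713}{14177235} \approx 0.86947$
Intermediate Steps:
$g{\left(S \right)} = -19 + S$ ($g{\left(S \right)} = S - 19 = -19 + S$)
$\frac{2702}{3147} + \frac{g{\left(-30 \right)}}{-4505} = \frac{2702}{3147} + \frac{-19 - 30}{-4505} = 2702 \cdot \frac{1}{3147} - - \frac{49}{4505} = \frac{2702}{3147} + \frac{49}{4505} = \frac{12326713}{14177235}$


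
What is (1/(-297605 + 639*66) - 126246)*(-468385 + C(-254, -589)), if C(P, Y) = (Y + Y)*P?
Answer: 5455345758133671/255431 ≈ 2.1357e+10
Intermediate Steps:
C(P, Y) = 2*P*Y (C(P, Y) = (2*Y)*P = 2*P*Y)
(1/(-297605 + 639*66) - 126246)*(-468385 + C(-254, -589)) = (1/(-297605 + 639*66) - 126246)*(-468385 + 2*(-254)*(-589)) = (1/(-297605 + 42174) - 126246)*(-468385 + 299212) = (1/(-255431) - 126246)*(-169173) = (-1/255431 - 126246)*(-169173) = -32247142027/255431*(-169173) = 5455345758133671/255431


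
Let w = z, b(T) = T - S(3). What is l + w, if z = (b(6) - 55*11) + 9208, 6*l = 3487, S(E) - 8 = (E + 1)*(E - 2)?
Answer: 55069/6 ≈ 9178.2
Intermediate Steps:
S(E) = 8 + (1 + E)*(-2 + E) (S(E) = 8 + (E + 1)*(E - 2) = 8 + (1 + E)*(-2 + E))
l = 3487/6 (l = (⅙)*3487 = 3487/6 ≈ 581.17)
b(T) = -12 + T (b(T) = T - (6 + 3² - 1*3) = T - (6 + 9 - 3) = T - 1*12 = T - 12 = -12 + T)
z = 8597 (z = ((-12 + 6) - 55*11) + 9208 = (-6 - 605) + 9208 = -611 + 9208 = 8597)
w = 8597
l + w = 3487/6 + 8597 = 55069/6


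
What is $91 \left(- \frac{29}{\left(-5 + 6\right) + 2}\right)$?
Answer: $- \frac{2639}{3} \approx -879.67$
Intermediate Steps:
$91 \left(- \frac{29}{\left(-5 + 6\right) + 2}\right) = 91 \left(- \frac{29}{1 + 2}\right) = 91 \left(- \frac{29}{3}\right) = - \frac{2639}{3}$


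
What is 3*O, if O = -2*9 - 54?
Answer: -216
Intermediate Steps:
O = -72 (O = -18 - 54 = -72)
3*O = 3*(-72) = -216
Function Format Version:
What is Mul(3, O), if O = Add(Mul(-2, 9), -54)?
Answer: -216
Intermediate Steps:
O = -72 (O = Add(-18, -54) = -72)
Mul(3, O) = Mul(3, -72) = -216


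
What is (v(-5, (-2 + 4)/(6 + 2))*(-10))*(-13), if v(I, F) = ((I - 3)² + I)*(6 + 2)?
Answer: 61360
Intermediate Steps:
v(I, F) = 8*I + 8*(-3 + I)² (v(I, F) = ((-3 + I)² + I)*8 = (I + (-3 + I)²)*8 = 8*I + 8*(-3 + I)²)
(v(-5, (-2 + 4)/(6 + 2))*(-10))*(-13) = ((8*(-5) + 8*(-3 - 5)²)*(-10))*(-13) = ((-40 + 8*(-8)²)*(-10))*(-13) = ((-40 + 8*64)*(-10))*(-13) = ((-40 + 512)*(-10))*(-13) = (472*(-10))*(-13) = -4720*(-13) = 61360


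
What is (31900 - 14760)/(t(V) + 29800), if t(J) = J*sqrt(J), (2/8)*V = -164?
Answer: 15961625/36573138 + 702740*I*sqrt(41)/18286569 ≈ 0.43643 + 0.24607*I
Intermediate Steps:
V = -656 (V = 4*(-164) = -656)
t(J) = J**(3/2)
(31900 - 14760)/(t(V) + 29800) = (31900 - 14760)/((-656)**(3/2) + 29800) = 17140/(-2624*I*sqrt(41) + 29800) = 17140/(29800 - 2624*I*sqrt(41))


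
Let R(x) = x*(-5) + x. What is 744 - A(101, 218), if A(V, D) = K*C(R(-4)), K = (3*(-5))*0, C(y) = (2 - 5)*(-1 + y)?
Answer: 744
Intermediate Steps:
R(x) = -4*x (R(x) = -5*x + x = -4*x)
C(y) = 3 - 3*y (C(y) = -3*(-1 + y) = 3 - 3*y)
K = 0 (K = -15*0 = 0)
A(V, D) = 0 (A(V, D) = 0*(3 - (-12)*(-4)) = 0*(3 - 3*16) = 0*(3 - 48) = 0*(-45) = 0)
744 - A(101, 218) = 744 - 1*0 = 744 + 0 = 744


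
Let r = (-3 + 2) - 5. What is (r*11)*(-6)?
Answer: 396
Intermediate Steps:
r = -6 (r = -1 - 5 = -6)
(r*11)*(-6) = -6*11*(-6) = -66*(-6) = 396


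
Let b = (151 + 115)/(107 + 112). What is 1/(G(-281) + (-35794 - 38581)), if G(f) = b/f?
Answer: -61539/4576963391 ≈ -1.3445e-5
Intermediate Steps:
b = 266/219 ≈ 1.2146
G(f) = 266/(219*f)
1/(G(-281) + (-35794 - 38581)) = 1/((266/219)/(-281) + (-35794 - 38581)) = 1/((266/219)*(-1/281) - 74375) = 1/(-266/61539 - 74375) = 1/(-4576963391/61539) = -61539/4576963391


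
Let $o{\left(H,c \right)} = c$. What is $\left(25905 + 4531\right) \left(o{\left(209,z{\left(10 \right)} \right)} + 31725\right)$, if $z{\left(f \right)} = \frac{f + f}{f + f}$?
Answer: $965612536$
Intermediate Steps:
$z{\left(f \right)} = 1$ ($z{\left(f \right)} = \frac{2 f}{2 f} = 2 f \frac{1}{2 f} = 1$)
$\left(25905 + 4531\right) \left(o{\left(209,z{\left(10 \right)} \right)} + 31725\right) = \left(25905 + 4531\right) \left(1 + 31725\right) = 30436 \cdot 31726 = 965612536$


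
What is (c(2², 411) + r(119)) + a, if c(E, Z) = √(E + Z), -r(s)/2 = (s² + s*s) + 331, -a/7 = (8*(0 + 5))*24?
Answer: -64026 + √415 ≈ -64006.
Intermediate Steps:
a = -6720 (a = -7*8*(0 + 5)*24 = -7*8*5*24 = -280*24 = -7*960 = -6720)
r(s) = -662 - 4*s² (r(s) = -2*((s² + s*s) + 331) = -2*((s² + s²) + 331) = -2*(2*s² + 331) = -2*(331 + 2*s²) = -662 - 4*s²)
(c(2², 411) + r(119)) + a = (√(2² + 411) + (-662 - 4*119²)) - 6720 = (√(4 + 411) + (-662 - 4*14161)) - 6720 = (√415 + (-662 - 56644)) - 6720 = (√415 - 57306) - 6720 = (-57306 + √415) - 6720 = -64026 + √415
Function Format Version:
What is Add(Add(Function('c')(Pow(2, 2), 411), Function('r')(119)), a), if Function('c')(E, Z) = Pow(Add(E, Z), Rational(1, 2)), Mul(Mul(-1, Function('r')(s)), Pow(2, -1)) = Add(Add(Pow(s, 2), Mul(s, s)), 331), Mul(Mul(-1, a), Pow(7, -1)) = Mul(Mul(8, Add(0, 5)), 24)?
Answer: Add(-64026, Pow(415, Rational(1, 2))) ≈ -64006.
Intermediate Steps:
a = -6720 (a = Mul(-7, Mul(Mul(8, Add(0, 5)), 24)) = Mul(-7, Mul(Mul(8, 5), 24)) = Mul(-7, Mul(40, 24)) = Mul(-7, 960) = -6720)
Function('r')(s) = Add(-662, Mul(-4, Pow(s, 2))) (Function('r')(s) = Mul(-2, Add(Add(Pow(s, 2), Mul(s, s)), 331)) = Mul(-2, Add(Add(Pow(s, 2), Pow(s, 2)), 331)) = Mul(-2, Add(Mul(2, Pow(s, 2)), 331)) = Mul(-2, Add(331, Mul(2, Pow(s, 2)))) = Add(-662, Mul(-4, Pow(s, 2))))
Add(Add(Function('c')(Pow(2, 2), 411), Function('r')(119)), a) = Add(Add(Pow(Add(Pow(2, 2), 411), Rational(1, 2)), Add(-662, Mul(-4, Pow(119, 2)))), -6720) = Add(Add(Pow(Add(4, 411), Rational(1, 2)), Add(-662, Mul(-4, 14161))), -6720) = Add(Add(Pow(415, Rational(1, 2)), Add(-662, -56644)), -6720) = Add(Add(Pow(415, Rational(1, 2)), -57306), -6720) = Add(Add(-57306, Pow(415, Rational(1, 2))), -6720) = Add(-64026, Pow(415, Rational(1, 2)))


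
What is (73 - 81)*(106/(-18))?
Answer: 424/9 ≈ 47.111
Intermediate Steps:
(73 - 81)*(106/(-18)) = -848*(-1)/18 = -8*(-53/9) = 424/9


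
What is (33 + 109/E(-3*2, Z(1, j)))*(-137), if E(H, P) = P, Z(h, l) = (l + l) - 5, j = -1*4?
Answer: -43840/13 ≈ -3372.3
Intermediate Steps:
j = -4
Z(h, l) = -5 + 2*l (Z(h, l) = 2*l - 5 = -5 + 2*l)
(33 + 109/E(-3*2, Z(1, j)))*(-137) = (33 + 109/(-5 + 2*(-4)))*(-137) = (33 + 109/(-5 - 8))*(-137) = (33 + 109/(-13))*(-137) = (33 + 109*(-1/13))*(-137) = (33 - 109/13)*(-137) = (320/13)*(-137) = -43840/13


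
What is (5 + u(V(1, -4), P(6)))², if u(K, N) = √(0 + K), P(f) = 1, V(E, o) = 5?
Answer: (5 + √5)² ≈ 52.361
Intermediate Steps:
u(K, N) = √K
(5 + u(V(1, -4), P(6)))² = (5 + √5)²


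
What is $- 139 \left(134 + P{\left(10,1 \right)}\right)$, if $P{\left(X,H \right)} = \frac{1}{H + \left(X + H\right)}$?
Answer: $- \frac{223651}{12} \approx -18638.0$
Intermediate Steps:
$P{\left(X,H \right)} = \frac{1}{X + 2 H}$ ($P{\left(X,H \right)} = \frac{1}{H + \left(H + X\right)} = \frac{1}{X + 2 H}$)
$- 139 \left(134 + P{\left(10,1 \right)}\right) = - 139 \left(134 + \frac{1}{10 + 2 \cdot 1}\right) = - 139 \left(134 + \frac{1}{10 + 2}\right) = - 139 \left(134 + \frac{1}{12}\right) = \left(-139\right) \frac{1609}{12} = - \frac{223651}{12}$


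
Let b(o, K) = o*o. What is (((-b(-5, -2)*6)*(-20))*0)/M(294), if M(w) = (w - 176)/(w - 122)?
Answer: 0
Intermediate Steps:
b(o, K) = o²
M(w) = (-176 + w)/(-122 + w)
(((-b(-5, -2)*6)*(-20))*0)/M(294) = (((-1*(-5)²*6)*(-20))*0)/(((-176 + 294)/(-122 + 294))) = (((-1*25*6)*(-20))*0)/((118/172)) = ((-25*6*(-20))*0)/(((1/172)*118)) = (-150*(-20)*0)/(59/86) = (3000*0)*(86/59) = 0*(86/59) = 0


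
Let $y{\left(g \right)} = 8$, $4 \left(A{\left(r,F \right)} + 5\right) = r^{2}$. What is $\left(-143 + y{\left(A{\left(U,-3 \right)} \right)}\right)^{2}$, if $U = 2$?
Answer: $18225$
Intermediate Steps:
$A{\left(r,F \right)} = -5 + \frac{r^{2}}{4}$
$\left(-143 + y{\left(A{\left(U,-3 \right)} \right)}\right)^{2} = \left(-143 + 8\right)^{2} = \left(-135\right)^{2} = 18225$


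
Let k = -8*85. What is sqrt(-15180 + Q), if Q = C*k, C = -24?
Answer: 2*sqrt(285) ≈ 33.764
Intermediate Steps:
k = -680
Q = 16320 (Q = -24*(-680) = 16320)
sqrt(-15180 + Q) = sqrt(-15180 + 16320) = sqrt(1140) = 2*sqrt(285)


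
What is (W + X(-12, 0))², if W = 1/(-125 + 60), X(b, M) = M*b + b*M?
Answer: 1/4225 ≈ 0.00023669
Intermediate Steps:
X(b, M) = 2*M*b (X(b, M) = M*b + M*b = 2*M*b)
W = -1/65 (W = 1/(-65) = -1/65 ≈ -0.015385)
(W + X(-12, 0))² = (-1/65 + 2*0*(-12))² = (-1/65 + 0)² = (-1/65)² = 1/4225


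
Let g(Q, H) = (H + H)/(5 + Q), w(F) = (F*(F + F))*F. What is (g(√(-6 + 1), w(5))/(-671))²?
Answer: 250000/(450241*(5 + I*√5)²) ≈ 0.012339 - 0.013795*I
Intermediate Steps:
w(F) = 2*F³ (w(F) = (F*(2*F))*F = (2*F²)*F = 2*F³)
g(Q, H) = 2*H/(5 + Q) (g(Q, H) = (2*H)/(5 + Q) = 2*H/(5 + Q))
(g(√(-6 + 1), w(5))/(-671))² = ((2*(2*5³)/(5 + √(-6 + 1)))/(-671))² = ((2*(2*125)/(5 + √(-5)))*(-1/671))² = ((2*250/(5 + I*√5))*(-1/671))² = ((500/(5 + I*√5))*(-1/671))² = (-500/(671*(5 + I*√5)))² = 250000/(450241*(5 + I*√5)²)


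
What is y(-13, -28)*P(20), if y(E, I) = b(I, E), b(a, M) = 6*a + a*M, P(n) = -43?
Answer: -8428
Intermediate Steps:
b(a, M) = 6*a + M*a
y(E, I) = I*(6 + E)
y(-13, -28)*P(20) = -28*(6 - 13)*(-43) = -28*(-7)*(-43) = 196*(-43) = -8428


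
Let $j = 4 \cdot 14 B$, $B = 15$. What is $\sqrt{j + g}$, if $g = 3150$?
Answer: $\sqrt{3990} \approx 63.166$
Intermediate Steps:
$j = 840$ ($j = 4 \cdot 14 \cdot 15 = 56 \cdot 15 = 840$)
$\sqrt{j + g} = \sqrt{840 + 3150} = \sqrt{3990}$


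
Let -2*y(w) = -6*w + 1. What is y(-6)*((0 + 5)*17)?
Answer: -3145/2 ≈ -1572.5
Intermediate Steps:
y(w) = -1/2 + 3*w (y(w) = -(-6*w + 1)/2 = -(1 - 6*w)/2 = -1/2 + 3*w)
y(-6)*((0 + 5)*17) = (-1/2 + 3*(-6))*((0 + 5)*17) = (-1/2 - 18)*(5*17) = -37/2*85 = -3145/2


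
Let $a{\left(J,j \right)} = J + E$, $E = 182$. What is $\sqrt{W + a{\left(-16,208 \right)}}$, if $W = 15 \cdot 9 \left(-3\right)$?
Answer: $i \sqrt{239} \approx 15.46 i$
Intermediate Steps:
$a{\left(J,j \right)} = 182 + J$ ($a{\left(J,j \right)} = J + 182 = 182 + J$)
$W = -405$ ($W = 135 \left(-3\right) = -405$)
$\sqrt{W + a{\left(-16,208 \right)}} = \sqrt{-405 + \left(182 - 16\right)} = \sqrt{-405 + 166} = \sqrt{-239} = i \sqrt{239}$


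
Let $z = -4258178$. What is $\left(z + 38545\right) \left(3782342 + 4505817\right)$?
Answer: $-34972989225647$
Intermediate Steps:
$\left(z + 38545\right) \left(3782342 + 4505817\right) = \left(-4258178 + 38545\right) \left(3782342 + 4505817\right) = \left(-4219633\right) 8288159 = -34972989225647$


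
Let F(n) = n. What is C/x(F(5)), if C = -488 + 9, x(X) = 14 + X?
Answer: -479/19 ≈ -25.211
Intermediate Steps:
C = -479
C/x(F(5)) = -479/(14 + 5) = -479/19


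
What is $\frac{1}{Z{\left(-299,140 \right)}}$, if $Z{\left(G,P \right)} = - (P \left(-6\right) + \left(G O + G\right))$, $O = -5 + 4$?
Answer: $\frac{1}{840} \approx 0.0011905$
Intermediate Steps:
$O = -1$
$Z{\left(G,P \right)} = 6 P$ ($Z{\left(G,P \right)} = - (P \left(-6\right) + \left(G \left(-1\right) + G\right)) = - (- 6 P + \left(- G + G\right)) = - (- 6 P + 0) = - \left(-6\right) P = 6 P$)
$\frac{1}{Z{\left(-299,140 \right)}} = \frac{1}{6 \cdot 140} = \frac{1}{840}$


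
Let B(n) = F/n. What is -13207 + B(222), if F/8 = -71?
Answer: -1466261/111 ≈ -13210.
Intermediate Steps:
F = -568 (F = 8*(-71) = -568)
B(n) = -568/n
-13207 + B(222) = -13207 - 568/222 = -13207 - 568*1/222 = -13207 - 284/111 = -1466261/111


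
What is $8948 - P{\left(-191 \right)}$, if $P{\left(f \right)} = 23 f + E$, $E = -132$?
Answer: $13473$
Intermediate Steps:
$P{\left(f \right)} = -132 + 23 f$ ($P{\left(f \right)} = 23 f - 132 = -132 + 23 f$)
$8948 - P{\left(-191 \right)} = 8948 - \left(-132 + 23 \left(-191\right)\right) = 8948 - \left(-132 - 4393\right) = 8948 - -4525 = 8948 + 4525 = 13473$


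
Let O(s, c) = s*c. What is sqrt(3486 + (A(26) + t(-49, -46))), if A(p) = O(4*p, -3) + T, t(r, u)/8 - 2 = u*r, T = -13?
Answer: sqrt(21209) ≈ 145.63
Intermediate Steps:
O(s, c) = c*s
t(r, u) = 16 + 8*r*u (t(r, u) = 16 + 8*(u*r) = 16 + 8*(r*u) = 16 + 8*r*u)
A(p) = -13 - 12*p (A(p) = -12*p - 13 = -13 - 12*p)
sqrt(3486 + (A(26) + t(-49, -46))) = sqrt(3486 + ((-13 - 12*26) + (16 + 8*(-49)*(-46)))) = sqrt(3486 + ((-13 - 312) + (16 + 18032))) = sqrt(3486 + (-325 + 18048)) = sqrt(3486 + 17723) = sqrt(21209)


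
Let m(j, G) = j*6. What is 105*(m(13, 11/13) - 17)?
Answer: 6405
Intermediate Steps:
m(j, G) = 6*j
105*(m(13, 11/13) - 17) = 105*(6*13 - 17) = 105*(78 - 17) = 105*61 = 6405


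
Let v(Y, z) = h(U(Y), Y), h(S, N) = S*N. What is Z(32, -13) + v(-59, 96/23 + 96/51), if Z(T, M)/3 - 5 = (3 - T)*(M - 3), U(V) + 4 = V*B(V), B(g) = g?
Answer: -203736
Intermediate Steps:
U(V) = -4 + V² (U(V) = -4 + V*V = -4 + V²)
h(S, N) = N*S
v(Y, z) = Y*(-4 + Y²)
Z(T, M) = 15 + 3*(-3 + M)*(3 - T) (Z(T, M) = 15 + 3*((3 - T)*(M - 3)) = 15 + 3*((3 - T)*(-3 + M)) = 15 + 3*((-3 + M)*(3 - T)) = 15 + 3*(-3 + M)*(3 - T))
Z(32, -13) + v(-59, 96/23 + 96/51) = (-12 + 9*(-13) + 9*32 - 3*(-13)*32) - 59*(-4 + (-59)²) = (-12 - 117 + 288 + 1248) - 59*(-4 + 3481) = 1407 - 59*3477 = 1407 - 205143 = -203736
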